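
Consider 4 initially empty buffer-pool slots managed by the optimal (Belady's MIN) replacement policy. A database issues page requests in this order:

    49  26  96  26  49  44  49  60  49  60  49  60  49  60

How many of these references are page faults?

5

49: fault, frames (49)
26: fault, frames (49 26)
96: fault, frames (49 26 96)
26: hit
49: hit
44: fault, frames (49 26 96 44)
49: hit
60: fault, evict 44, frames (49 26 96 60)
49: hit
60: hit
49: hit
60: hit
49: hit
60: hit
Page faults: 5.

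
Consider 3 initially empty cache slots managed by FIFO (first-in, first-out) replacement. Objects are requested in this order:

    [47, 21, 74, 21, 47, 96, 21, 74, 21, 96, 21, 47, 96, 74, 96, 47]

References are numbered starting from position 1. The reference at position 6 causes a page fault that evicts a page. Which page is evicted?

pos 1: 47 → fault, frames {47}
pos 2: 21 → fault, frames {47,21}
pos 3: 74 → fault, frames {47,21,74}
pos 4: 21 → hit
pos 5: 47 → hit
pos 6: 96 → fault, evict 47, frames {21,74,96}
At position 6, page 47 is evicted.

47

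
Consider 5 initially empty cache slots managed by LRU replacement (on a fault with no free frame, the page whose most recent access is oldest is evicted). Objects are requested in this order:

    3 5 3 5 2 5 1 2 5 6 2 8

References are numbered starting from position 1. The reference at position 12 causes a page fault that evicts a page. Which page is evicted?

3

pos 1: 3: miss, frames (3)
pos 2: 5: miss, frames (3 5)
pos 3: 3: hit
pos 4: 5: hit
pos 5: 2: miss, frames (3 5 2)
pos 6: 5: hit
pos 7: 1: miss, frames (3 2 5 1)
pos 8: 2: hit
pos 9: 5: hit
pos 10: 6: miss, frames (3 1 2 5 6)
pos 11: 2: hit
pos 12: 8: miss, evict 3, frames (1 5 6 2 8)
At position 12, page 3 is evicted.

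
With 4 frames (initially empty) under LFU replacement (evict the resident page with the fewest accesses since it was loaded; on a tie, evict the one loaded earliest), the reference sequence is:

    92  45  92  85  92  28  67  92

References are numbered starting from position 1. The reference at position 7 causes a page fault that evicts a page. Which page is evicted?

pos 1: 92 -> miss, frames (92)
pos 2: 45 -> miss, frames (92 45)
pos 3: 92 -> hit
pos 4: 85 -> miss, frames (92 45 85)
pos 5: 92 -> hit
pos 6: 28 -> miss, frames (92 45 85 28)
pos 7: 67 -> miss, evict 45, frames (92 85 28 67)
At position 7, page 45 is evicted.

45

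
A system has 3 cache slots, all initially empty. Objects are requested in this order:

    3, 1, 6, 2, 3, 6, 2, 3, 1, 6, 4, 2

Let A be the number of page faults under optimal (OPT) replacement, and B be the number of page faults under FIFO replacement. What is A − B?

Under OPT: F F F F . . . . F . F . → 6 faults.
Under FIFO: F F F F F . . . F F F F → 9 faults.
A − B = 6 − 9 = -3.

-3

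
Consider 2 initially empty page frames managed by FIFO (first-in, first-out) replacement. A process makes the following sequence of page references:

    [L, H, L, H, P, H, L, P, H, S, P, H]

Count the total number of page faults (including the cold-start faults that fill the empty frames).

L: fault, frames (L)
H: fault, frames (L H)
L: hit
H: hit
P: fault, evict L, frames (H P)
H: hit
L: fault, evict H, frames (P L)
P: hit
H: fault, evict P, frames (L H)
S: fault, evict L, frames (H S)
P: fault, evict H, frames (S P)
H: fault, evict S, frames (P H)
Page faults: 8.

8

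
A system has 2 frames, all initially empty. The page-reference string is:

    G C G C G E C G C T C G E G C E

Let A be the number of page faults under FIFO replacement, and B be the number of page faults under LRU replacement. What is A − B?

Under FIFO: F F . . . F . F F F . F F . F . → 9 faults.
Under LRU: F F . . . F F F . F . F F . F F → 10 faults.
A − B = 9 − 10 = -1.

-1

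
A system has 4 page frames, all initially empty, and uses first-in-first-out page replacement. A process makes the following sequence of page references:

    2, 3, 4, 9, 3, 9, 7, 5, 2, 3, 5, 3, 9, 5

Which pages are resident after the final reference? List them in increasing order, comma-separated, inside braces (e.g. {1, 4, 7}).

{2, 3, 5, 9}

2 -> fault, frames {2}
3 -> fault, frames {2,3}
4 -> fault, frames {2,3,4}
9 -> fault, frames {2,3,4,9}
3 -> hit
9 -> hit
7 -> fault, evict 2, frames {3,4,9,7}
5 -> fault, evict 3, frames {4,9,7,5}
2 -> fault, evict 4, frames {9,7,5,2}
3 -> fault, evict 9, frames {7,5,2,3}
5 -> hit
3 -> hit
9 -> fault, evict 7, frames {5,2,3,9}
5 -> hit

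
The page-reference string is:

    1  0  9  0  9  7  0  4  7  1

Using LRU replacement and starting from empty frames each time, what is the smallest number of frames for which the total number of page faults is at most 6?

3

f=1: 10 faults
f=2: 8 faults
f=3: 6 faults
f=4: 6 faults
f=5: 5 faults
Smallest f with faults ≤ 6 is 3.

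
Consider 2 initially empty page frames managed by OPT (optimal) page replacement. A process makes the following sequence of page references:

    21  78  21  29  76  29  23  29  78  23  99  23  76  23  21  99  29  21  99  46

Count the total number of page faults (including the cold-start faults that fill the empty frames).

21 -> fault, frames (21)
78 -> fault, frames (21 78)
21 -> hit
29 -> fault, evict 21, frames (78 29)
76 -> fault, evict 78, frames (29 76)
29 -> hit
23 -> fault, evict 76, frames (29 23)
29 -> hit
78 -> fault, evict 29, frames (23 78)
23 -> hit
99 -> fault, evict 78, frames (23 99)
23 -> hit
76 -> fault, evict 99, frames (23 76)
23 -> hit
21 -> fault, evict 76, frames (23 21)
99 -> fault, evict 23, frames (21 99)
29 -> fault, evict 99, frames (21 29)
21 -> hit
99 -> fault, evict 29, frames (21 99)
46 -> fault, evict 99, frames (21 46)
Page faults: 13.

13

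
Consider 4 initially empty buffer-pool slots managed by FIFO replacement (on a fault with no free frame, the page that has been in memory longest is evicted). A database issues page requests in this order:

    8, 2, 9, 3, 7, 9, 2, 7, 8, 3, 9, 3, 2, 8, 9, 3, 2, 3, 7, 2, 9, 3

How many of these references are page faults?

8 -> fault, frames [8]
2 -> fault, frames [8, 2]
9 -> fault, frames [8, 2, 9]
3 -> fault, frames [8, 2, 9, 3]
7 -> fault, evict 8, frames [2, 9, 3, 7]
9 -> hit
2 -> hit
7 -> hit
8 -> fault, evict 2, frames [9, 3, 7, 8]
3 -> hit
9 -> hit
3 -> hit
2 -> fault, evict 9, frames [3, 7, 8, 2]
8 -> hit
9 -> fault, evict 3, frames [7, 8, 2, 9]
3 -> fault, evict 7, frames [8, 2, 9, 3]
2 -> hit
3 -> hit
7 -> fault, evict 8, frames [2, 9, 3, 7]
2 -> hit
9 -> hit
3 -> hit
Page faults: 10.

10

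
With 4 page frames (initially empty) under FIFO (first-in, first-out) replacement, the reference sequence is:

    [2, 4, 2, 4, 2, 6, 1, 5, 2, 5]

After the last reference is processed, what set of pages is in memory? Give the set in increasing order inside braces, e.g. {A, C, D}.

{1, 2, 5, 6}

2: miss, frames [2]
4: miss, frames [2, 4]
2: hit
4: hit
2: hit
6: miss, frames [2, 4, 6]
1: miss, frames [2, 4, 6, 1]
5: miss, evict 2, frames [4, 6, 1, 5]
2: miss, evict 4, frames [6, 1, 5, 2]
5: hit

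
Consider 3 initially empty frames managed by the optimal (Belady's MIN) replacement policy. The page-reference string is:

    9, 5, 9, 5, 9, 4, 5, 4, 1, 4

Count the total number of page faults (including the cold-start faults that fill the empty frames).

4

9 → miss, frames {9}
5 → miss, frames {9,5}
9 → hit
5 → hit
9 → hit
4 → miss, frames {9,5,4}
5 → hit
4 → hit
1 → miss, evict 5, frames {9,4,1}
4 → hit
Page faults: 4.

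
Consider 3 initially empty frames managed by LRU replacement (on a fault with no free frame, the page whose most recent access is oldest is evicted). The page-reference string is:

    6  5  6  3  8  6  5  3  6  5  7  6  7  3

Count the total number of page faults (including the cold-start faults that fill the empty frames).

6 → miss, frames {6}
5 → miss, frames {6,5}
6 → hit
3 → miss, frames {5,6,3}
8 → miss, evict 5, frames {6,3,8}
6 → hit
5 → miss, evict 3, frames {8,6,5}
3 → miss, evict 8, frames {6,5,3}
6 → hit
5 → hit
7 → miss, evict 3, frames {6,5,7}
6 → hit
7 → hit
3 → miss, evict 5, frames {6,7,3}
Page faults: 8.

8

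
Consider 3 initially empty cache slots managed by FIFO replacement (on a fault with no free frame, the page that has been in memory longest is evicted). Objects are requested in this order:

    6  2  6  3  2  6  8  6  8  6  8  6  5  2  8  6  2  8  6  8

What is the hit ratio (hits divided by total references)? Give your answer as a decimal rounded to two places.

0.55

6 -> miss, frames {6}
2 -> miss, frames {6,2}
6 -> hit
3 -> miss, frames {6,2,3}
2 -> hit
6 -> hit
8 -> miss, evict 6, frames {2,3,8}
6 -> miss, evict 2, frames {3,8,6}
8 -> hit
6 -> hit
8 -> hit
6 -> hit
5 -> miss, evict 3, frames {8,6,5}
2 -> miss, evict 8, frames {6,5,2}
8 -> miss, evict 6, frames {5,2,8}
6 -> miss, evict 5, frames {2,8,6}
2 -> hit
8 -> hit
6 -> hit
8 -> hit
Hits: 11 of 20 references → 11/20 = 0.5500.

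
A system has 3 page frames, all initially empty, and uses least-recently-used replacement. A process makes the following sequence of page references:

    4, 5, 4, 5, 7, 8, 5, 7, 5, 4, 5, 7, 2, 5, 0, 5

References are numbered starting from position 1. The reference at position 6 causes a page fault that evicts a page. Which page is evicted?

4

pos 1: 4 -> fault, frames (4)
pos 2: 5 -> fault, frames (4 5)
pos 3: 4 -> hit
pos 4: 5 -> hit
pos 5: 7 -> fault, frames (4 5 7)
pos 6: 8 -> fault, evict 4, frames (5 7 8)
At position 6, page 4 is evicted.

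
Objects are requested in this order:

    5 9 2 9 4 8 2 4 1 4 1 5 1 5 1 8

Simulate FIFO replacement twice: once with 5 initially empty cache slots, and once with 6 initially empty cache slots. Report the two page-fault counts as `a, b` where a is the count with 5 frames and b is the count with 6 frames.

7, 6

5 frames: F F F . F F . . F . . F . . . . → 7 faults.
6 frames: F F F . F F . . F . . . . . . . → 6 faults.
6 < 7: adding a frame reduced faults, as is typical.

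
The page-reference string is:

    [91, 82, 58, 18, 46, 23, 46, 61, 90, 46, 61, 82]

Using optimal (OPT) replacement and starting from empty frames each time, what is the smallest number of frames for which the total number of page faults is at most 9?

3

f=1: 12 faults
f=2: 10 faults
f=3: 9 faults
f=4: 8 faults
f=5: 8 faults
f=6: 8 faults
f=7: 8 faults
f=8: 8 faults
Smallest f with faults ≤ 9 is 3.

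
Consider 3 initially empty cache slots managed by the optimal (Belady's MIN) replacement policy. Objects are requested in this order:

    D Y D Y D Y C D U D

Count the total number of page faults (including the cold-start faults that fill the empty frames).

D → miss, frames (D)
Y → miss, frames (D Y)
D → hit
Y → hit
D → hit
Y → hit
C → miss, frames (D Y C)
D → hit
U → miss, evict C, frames (D Y U)
D → hit
Page faults: 4.

4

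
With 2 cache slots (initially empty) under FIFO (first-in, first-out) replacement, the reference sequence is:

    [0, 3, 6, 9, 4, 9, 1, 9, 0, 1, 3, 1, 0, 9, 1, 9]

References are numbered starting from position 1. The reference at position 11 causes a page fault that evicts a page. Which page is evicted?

pos 1: 0 → fault, frames {0}
pos 2: 3 → fault, frames {0,3}
pos 3: 6 → fault, evict 0, frames {3,6}
pos 4: 9 → fault, evict 3, frames {6,9}
pos 5: 4 → fault, evict 6, frames {9,4}
pos 6: 9 → hit
pos 7: 1 → fault, evict 9, frames {4,1}
pos 8: 9 → fault, evict 4, frames {1,9}
pos 9: 0 → fault, evict 1, frames {9,0}
pos 10: 1 → fault, evict 9, frames {0,1}
pos 11: 3 → fault, evict 0, frames {1,3}
At position 11, page 0 is evicted.

0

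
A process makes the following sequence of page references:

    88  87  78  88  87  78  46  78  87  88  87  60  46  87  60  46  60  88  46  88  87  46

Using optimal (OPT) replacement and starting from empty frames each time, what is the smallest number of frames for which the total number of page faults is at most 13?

2

f=1: 22 faults
f=2: 12 faults
f=3: 7 faults
f=4: 5 faults
f=5: 5 faults
Smallest f with faults ≤ 13 is 2.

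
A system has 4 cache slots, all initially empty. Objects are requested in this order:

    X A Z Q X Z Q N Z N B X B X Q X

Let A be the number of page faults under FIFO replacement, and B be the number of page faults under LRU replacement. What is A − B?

Under FIFO: F F F F . . . F . . F F . . . . → 7 faults.
Under LRU: F F F F . . . F . . F F . . F . → 8 faults.
A − B = 7 − 8 = -1.

-1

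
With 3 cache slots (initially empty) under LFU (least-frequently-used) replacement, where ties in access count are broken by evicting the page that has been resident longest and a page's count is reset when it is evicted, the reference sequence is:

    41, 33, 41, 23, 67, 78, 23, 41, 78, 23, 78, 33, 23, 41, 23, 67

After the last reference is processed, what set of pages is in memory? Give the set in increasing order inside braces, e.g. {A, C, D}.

{41, 67, 78}

41 → miss, frames (41)
33 → miss, frames (41 33)
41 → hit
23 → miss, frames (41 33 23)
67 → miss, evict 33, frames (41 23 67)
78 → miss, evict 23, frames (41 67 78)
23 → miss, evict 67, frames (41 78 23)
41 → hit
78 → hit
23 → hit
78 → hit
33 → miss, evict 23, frames (41 78 33)
23 → miss, evict 33, frames (41 78 23)
41 → hit
23 → hit
67 → miss, evict 23, frames (41 78 67)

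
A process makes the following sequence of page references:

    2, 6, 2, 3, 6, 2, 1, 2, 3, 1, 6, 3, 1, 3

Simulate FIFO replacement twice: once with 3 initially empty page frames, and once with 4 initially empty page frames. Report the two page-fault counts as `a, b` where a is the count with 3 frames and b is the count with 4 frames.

3 frames: F F . F . . F F . . F F F . → 8 faults.
4 frames: F F . F . . F . . . . . . . → 4 faults.
4 < 8: adding a frame reduced faults, as is typical.

8, 4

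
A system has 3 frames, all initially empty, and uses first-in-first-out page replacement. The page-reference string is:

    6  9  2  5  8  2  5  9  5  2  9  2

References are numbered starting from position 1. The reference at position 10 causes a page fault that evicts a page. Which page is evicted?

5

pos 1: 6 → fault, frames [6]
pos 2: 9 → fault, frames [6, 9]
pos 3: 2 → fault, frames [6, 9, 2]
pos 4: 5 → fault, evict 6, frames [9, 2, 5]
pos 5: 8 → fault, evict 9, frames [2, 5, 8]
pos 6: 2 → hit
pos 7: 5 → hit
pos 8: 9 → fault, evict 2, frames [5, 8, 9]
pos 9: 5 → hit
pos 10: 2 → fault, evict 5, frames [8, 9, 2]
At position 10, page 5 is evicted.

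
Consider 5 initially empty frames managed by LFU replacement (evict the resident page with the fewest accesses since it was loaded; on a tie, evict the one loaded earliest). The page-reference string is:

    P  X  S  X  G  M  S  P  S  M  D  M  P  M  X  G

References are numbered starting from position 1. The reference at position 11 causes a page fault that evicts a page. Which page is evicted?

pos 1: P -> fault, frames {P}
pos 2: X -> fault, frames {P,X}
pos 3: S -> fault, frames {P,X,S}
pos 4: X -> hit
pos 5: G -> fault, frames {P,X,S,G}
pos 6: M -> fault, frames {P,X,S,G,M}
pos 7: S -> hit
pos 8: P -> hit
pos 9: S -> hit
pos 10: M -> hit
pos 11: D -> fault, evict G, frames {P,X,S,M,D}
At position 11, page G is evicted.

G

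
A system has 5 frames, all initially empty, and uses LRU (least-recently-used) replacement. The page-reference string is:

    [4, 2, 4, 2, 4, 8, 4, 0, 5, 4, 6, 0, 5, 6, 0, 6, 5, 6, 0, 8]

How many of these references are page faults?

4 → miss, frames {4}
2 → miss, frames {4,2}
4 → hit
2 → hit
4 → hit
8 → miss, frames {2,4,8}
4 → hit
0 → miss, frames {2,8,4,0}
5 → miss, frames {2,8,4,0,5}
4 → hit
6 → miss, evict 2, frames {8,0,5,4,6}
0 → hit
5 → hit
6 → hit
0 → hit
6 → hit
5 → hit
6 → hit
0 → hit
8 → hit
Page faults: 6.

6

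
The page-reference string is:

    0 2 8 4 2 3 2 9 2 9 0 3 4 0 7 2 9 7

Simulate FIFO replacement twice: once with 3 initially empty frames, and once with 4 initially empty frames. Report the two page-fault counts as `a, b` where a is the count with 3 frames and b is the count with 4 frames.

3 frames: F F F F . F F F . . F F F . F F F . → 13 faults.
4 frames: F F F F . F . F F . F . F . F . F . → 11 faults.
11 < 13: adding a frame reduced faults, as is typical.

13, 11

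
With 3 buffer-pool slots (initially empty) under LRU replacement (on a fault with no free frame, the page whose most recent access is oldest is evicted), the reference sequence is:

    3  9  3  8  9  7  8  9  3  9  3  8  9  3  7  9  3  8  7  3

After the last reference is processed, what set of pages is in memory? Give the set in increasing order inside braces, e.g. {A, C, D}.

3: fault, frames [3]
9: fault, frames [3, 9]
3: hit
8: fault, frames [9, 3, 8]
9: hit
7: fault, evict 3, frames [8, 9, 7]
8: hit
9: hit
3: fault, evict 7, frames [8, 9, 3]
9: hit
3: hit
8: hit
9: hit
3: hit
7: fault, evict 8, frames [9, 3, 7]
9: hit
3: hit
8: fault, evict 7, frames [9, 3, 8]
7: fault, evict 9, frames [3, 8, 7]
3: hit

{3, 7, 8}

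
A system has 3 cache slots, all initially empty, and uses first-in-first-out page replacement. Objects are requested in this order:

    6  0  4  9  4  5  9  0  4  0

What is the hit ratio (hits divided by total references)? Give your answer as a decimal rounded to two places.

0.30

6: miss, frames {6}
0: miss, frames {6,0}
4: miss, frames {6,0,4}
9: miss, evict 6, frames {0,4,9}
4: hit
5: miss, evict 0, frames {4,9,5}
9: hit
0: miss, evict 4, frames {9,5,0}
4: miss, evict 9, frames {5,0,4}
0: hit
Hits: 3 of 10 references → 3/10 = 0.3000.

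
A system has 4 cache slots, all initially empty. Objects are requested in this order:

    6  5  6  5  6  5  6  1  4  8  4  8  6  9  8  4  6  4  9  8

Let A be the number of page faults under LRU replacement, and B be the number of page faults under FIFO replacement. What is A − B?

-1

Under LRU: F F . . . . . F F F . . . F . . . . . . → 6 faults.
Under FIFO: F F . . . . . F F F . . F F . . . . . . → 7 faults.
A − B = 6 − 7 = -1.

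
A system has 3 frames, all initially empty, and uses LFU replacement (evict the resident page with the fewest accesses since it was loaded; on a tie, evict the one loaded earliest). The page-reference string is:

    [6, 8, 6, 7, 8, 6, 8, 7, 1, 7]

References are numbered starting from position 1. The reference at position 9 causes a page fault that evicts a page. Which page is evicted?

pos 1: 6: miss, frames [6]
pos 2: 8: miss, frames [6, 8]
pos 3: 6: hit
pos 4: 7: miss, frames [6, 8, 7]
pos 5: 8: hit
pos 6: 6: hit
pos 7: 8: hit
pos 8: 7: hit
pos 9: 1: miss, evict 7, frames [6, 8, 1]
At position 9, page 7 is evicted.

7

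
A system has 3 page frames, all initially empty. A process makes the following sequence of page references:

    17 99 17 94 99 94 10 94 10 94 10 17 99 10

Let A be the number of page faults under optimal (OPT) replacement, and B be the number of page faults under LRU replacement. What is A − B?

Under OPT: F F . F . . F . . . . . F . → 5 faults.
Under LRU: F F . F . . F . . . . F F . → 6 faults.
A − B = 5 − 6 = -1.

-1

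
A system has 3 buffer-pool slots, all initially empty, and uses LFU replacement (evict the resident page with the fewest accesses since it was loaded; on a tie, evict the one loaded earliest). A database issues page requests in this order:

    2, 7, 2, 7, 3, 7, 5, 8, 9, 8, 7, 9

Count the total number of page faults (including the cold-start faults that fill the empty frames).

2 -> miss, frames {2}
7 -> miss, frames {2,7}
2 -> hit
7 -> hit
3 -> miss, frames {2,7,3}
7 -> hit
5 -> miss, evict 3, frames {2,7,5}
8 -> miss, evict 5, frames {2,7,8}
9 -> miss, evict 8, frames {2,7,9}
8 -> miss, evict 9, frames {2,7,8}
7 -> hit
9 -> miss, evict 8, frames {2,7,9}
Page faults: 8.

8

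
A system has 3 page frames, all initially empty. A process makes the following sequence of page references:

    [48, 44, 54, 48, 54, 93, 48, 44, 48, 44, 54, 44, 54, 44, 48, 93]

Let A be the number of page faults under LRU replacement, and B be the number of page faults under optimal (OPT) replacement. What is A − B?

1

Under LRU: F F F . . F . F . . F . . . . F → 7 faults.
Under OPT: F F F . . F . . . . F . . . . F → 6 faults.
A − B = 7 − 6 = 1.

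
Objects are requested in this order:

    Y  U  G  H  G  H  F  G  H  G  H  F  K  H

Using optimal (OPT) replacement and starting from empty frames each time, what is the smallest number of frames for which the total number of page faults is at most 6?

3

f=1: 14 faults
f=2: 8 faults
f=3: 6 faults
f=4: 6 faults
f=5: 6 faults
f=6: 6 faults
Smallest f with faults ≤ 6 is 3.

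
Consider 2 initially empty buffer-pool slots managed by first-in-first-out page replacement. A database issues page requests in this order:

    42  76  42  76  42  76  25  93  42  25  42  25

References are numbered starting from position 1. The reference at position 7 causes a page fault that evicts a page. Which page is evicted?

42

pos 1: 42 -> fault, frames [42]
pos 2: 76 -> fault, frames [42, 76]
pos 3: 42 -> hit
pos 4: 76 -> hit
pos 5: 42 -> hit
pos 6: 76 -> hit
pos 7: 25 -> fault, evict 42, frames [76, 25]
At position 7, page 42 is evicted.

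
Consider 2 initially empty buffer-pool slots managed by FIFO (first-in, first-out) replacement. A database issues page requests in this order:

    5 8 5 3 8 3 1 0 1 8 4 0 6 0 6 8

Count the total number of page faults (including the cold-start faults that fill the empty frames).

5 -> fault, frames [5]
8 -> fault, frames [5, 8]
5 -> hit
3 -> fault, evict 5, frames [8, 3]
8 -> hit
3 -> hit
1 -> fault, evict 8, frames [3, 1]
0 -> fault, evict 3, frames [1, 0]
1 -> hit
8 -> fault, evict 1, frames [0, 8]
4 -> fault, evict 0, frames [8, 4]
0 -> fault, evict 8, frames [4, 0]
6 -> fault, evict 4, frames [0, 6]
0 -> hit
6 -> hit
8 -> fault, evict 0, frames [6, 8]
Page faults: 10.

10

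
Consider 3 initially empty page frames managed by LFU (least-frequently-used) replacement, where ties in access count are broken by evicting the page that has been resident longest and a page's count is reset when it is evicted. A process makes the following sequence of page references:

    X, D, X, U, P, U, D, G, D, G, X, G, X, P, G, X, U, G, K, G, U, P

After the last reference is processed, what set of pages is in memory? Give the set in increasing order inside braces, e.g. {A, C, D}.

{G, P, X}

X → fault, frames {X}
D → fault, frames {X,D}
X → hit
U → fault, frames {X,D,U}
P → fault, evict D, frames {X,U,P}
U → hit
D → fault, evict P, frames {X,U,D}
G → fault, evict D, frames {X,U,G}
D → fault, evict G, frames {X,U,D}
G → fault, evict D, frames {X,U,G}
X → hit
G → hit
X → hit
P → fault, evict U, frames {X,G,P}
G → hit
X → hit
U → fault, evict P, frames {X,G,U}
G → hit
K → fault, evict U, frames {X,G,K}
G → hit
U → fault, evict K, frames {X,G,U}
P → fault, evict U, frames {X,G,P}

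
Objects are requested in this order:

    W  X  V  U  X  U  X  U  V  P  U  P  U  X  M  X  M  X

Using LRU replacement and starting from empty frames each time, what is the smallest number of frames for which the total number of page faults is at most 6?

f=1: 18 faults
f=2: 10 faults
f=3: 7 faults
f=4: 6 faults
f=5: 6 faults
f=6: 6 faults
Smallest f with faults ≤ 6 is 4.

4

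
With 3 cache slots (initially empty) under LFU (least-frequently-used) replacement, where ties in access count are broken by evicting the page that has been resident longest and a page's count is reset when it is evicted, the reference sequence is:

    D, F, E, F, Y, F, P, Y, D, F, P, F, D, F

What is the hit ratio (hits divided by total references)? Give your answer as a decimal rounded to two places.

D -> fault, frames (D)
F -> fault, frames (D F)
E -> fault, frames (D F E)
F -> hit
Y -> fault, evict D, frames (F E Y)
F -> hit
P -> fault, evict E, frames (F Y P)
Y -> hit
D -> fault, evict P, frames (F Y D)
F -> hit
P -> fault, evict D, frames (F Y P)
F -> hit
D -> fault, evict P, frames (F Y D)
F -> hit
Hits: 6 of 14 references → 6/14 = 0.4286.

0.43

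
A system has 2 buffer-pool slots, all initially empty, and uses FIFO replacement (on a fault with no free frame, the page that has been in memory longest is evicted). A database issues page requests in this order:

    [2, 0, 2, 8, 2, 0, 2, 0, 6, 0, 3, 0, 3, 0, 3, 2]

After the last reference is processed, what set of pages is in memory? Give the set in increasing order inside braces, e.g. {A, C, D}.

{0, 2}

2: miss, frames [2]
0: miss, frames [2, 0]
2: hit
8: miss, evict 2, frames [0, 8]
2: miss, evict 0, frames [8, 2]
0: miss, evict 8, frames [2, 0]
2: hit
0: hit
6: miss, evict 2, frames [0, 6]
0: hit
3: miss, evict 0, frames [6, 3]
0: miss, evict 6, frames [3, 0]
3: hit
0: hit
3: hit
2: miss, evict 3, frames [0, 2]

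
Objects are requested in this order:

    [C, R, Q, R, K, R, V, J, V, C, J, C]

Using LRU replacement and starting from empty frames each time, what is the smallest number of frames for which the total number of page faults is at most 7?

3

f=1: 12 faults
f=2: 8 faults
f=3: 7 faults
f=4: 7 faults
f=5: 7 faults
f=6: 6 faults
Smallest f with faults ≤ 7 is 3.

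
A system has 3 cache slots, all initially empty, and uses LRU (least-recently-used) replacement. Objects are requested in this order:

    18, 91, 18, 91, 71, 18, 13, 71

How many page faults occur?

18 -> fault, frames {18}
91 -> fault, frames {18,91}
18 -> hit
91 -> hit
71 -> fault, frames {18,91,71}
18 -> hit
13 -> fault, evict 91, frames {71,18,13}
71 -> hit
Page faults: 4.

4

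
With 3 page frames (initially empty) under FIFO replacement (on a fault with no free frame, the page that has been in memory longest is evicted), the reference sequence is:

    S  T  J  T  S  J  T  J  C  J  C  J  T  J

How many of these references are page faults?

S → miss, frames [S]
T → miss, frames [S, T]
J → miss, frames [S, T, J]
T → hit
S → hit
J → hit
T → hit
J → hit
C → miss, evict S, frames [T, J, C]
J → hit
C → hit
J → hit
T → hit
J → hit
Page faults: 4.

4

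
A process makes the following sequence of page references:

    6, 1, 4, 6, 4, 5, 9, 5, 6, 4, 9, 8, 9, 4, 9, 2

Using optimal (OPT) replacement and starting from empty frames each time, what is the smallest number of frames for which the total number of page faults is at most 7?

4

f=1: 16 faults
f=2: 10 faults
f=3: 8 faults
f=4: 7 faults
f=5: 7 faults
f=6: 7 faults
f=7: 7 faults
Smallest f with faults ≤ 7 is 4.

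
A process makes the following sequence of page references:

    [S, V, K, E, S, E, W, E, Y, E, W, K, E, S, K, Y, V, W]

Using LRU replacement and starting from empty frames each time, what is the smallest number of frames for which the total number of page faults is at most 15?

2

f=1: 18 faults
f=2: 15 faults
f=3: 12 faults
f=4: 11 faults
f=5: 8 faults
f=6: 6 faults
Smallest f with faults ≤ 15 is 2.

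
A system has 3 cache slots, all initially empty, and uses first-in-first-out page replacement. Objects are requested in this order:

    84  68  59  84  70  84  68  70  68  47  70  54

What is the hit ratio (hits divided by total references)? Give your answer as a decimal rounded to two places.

0.25

84 -> miss, frames {84}
68 -> miss, frames {84,68}
59 -> miss, frames {84,68,59}
84 -> hit
70 -> miss, evict 84, frames {68,59,70}
84 -> miss, evict 68, frames {59,70,84}
68 -> miss, evict 59, frames {70,84,68}
70 -> hit
68 -> hit
47 -> miss, evict 70, frames {84,68,47}
70 -> miss, evict 84, frames {68,47,70}
54 -> miss, evict 68, frames {47,70,54}
Hits: 3 of 12 references → 3/12 = 0.2500.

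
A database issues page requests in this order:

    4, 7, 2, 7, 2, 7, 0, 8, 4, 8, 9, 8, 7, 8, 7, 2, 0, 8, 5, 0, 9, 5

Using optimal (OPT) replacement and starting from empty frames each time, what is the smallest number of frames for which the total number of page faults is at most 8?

4

f=1: 22 faults
f=2: 12 faults
f=3: 9 faults
f=4: 8 faults
f=5: 7 faults
f=6: 7 faults
f=7: 7 faults
Smallest f with faults ≤ 8 is 4.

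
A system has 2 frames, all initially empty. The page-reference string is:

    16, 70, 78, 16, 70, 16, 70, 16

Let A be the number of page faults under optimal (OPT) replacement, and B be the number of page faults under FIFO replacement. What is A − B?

Under OPT: F F F . F . . . → 4 faults.
Under FIFO: F F F F F . . . → 5 faults.
A − B = 4 − 5 = -1.

-1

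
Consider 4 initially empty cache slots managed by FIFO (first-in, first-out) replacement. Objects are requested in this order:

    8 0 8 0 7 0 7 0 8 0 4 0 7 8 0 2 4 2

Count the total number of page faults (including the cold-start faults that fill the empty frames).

5

8: miss, frames (8)
0: miss, frames (8 0)
8: hit
0: hit
7: miss, frames (8 0 7)
0: hit
7: hit
0: hit
8: hit
0: hit
4: miss, frames (8 0 7 4)
0: hit
7: hit
8: hit
0: hit
2: miss, evict 8, frames (0 7 4 2)
4: hit
2: hit
Page faults: 5.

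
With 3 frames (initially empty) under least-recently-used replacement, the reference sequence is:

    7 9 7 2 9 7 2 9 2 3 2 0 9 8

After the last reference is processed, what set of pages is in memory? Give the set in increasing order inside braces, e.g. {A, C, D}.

7 -> fault, frames {7}
9 -> fault, frames {7,9}
7 -> hit
2 -> fault, frames {9,7,2}
9 -> hit
7 -> hit
2 -> hit
9 -> hit
2 -> hit
3 -> fault, evict 7, frames {9,2,3}
2 -> hit
0 -> fault, evict 9, frames {3,2,0}
9 -> fault, evict 3, frames {2,0,9}
8 -> fault, evict 2, frames {0,9,8}

{0, 8, 9}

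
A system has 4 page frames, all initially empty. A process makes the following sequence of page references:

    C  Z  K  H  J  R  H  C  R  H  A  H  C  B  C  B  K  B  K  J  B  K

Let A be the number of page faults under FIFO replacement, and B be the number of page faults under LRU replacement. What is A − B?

Under FIFO: F F F F F F . F . . F F . F . . F . . F . . → 12 faults.
Under LRU: F F F F F F . F . . F . . F . . F . . F . . → 11 faults.
A − B = 12 − 11 = 1.

1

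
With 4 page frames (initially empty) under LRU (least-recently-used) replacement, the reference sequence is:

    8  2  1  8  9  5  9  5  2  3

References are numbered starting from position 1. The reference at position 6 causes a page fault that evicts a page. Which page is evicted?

2

pos 1: 8: miss, frames (8)
pos 2: 2: miss, frames (8 2)
pos 3: 1: miss, frames (8 2 1)
pos 4: 8: hit
pos 5: 9: miss, frames (2 1 8 9)
pos 6: 5: miss, evict 2, frames (1 8 9 5)
At position 6, page 2 is evicted.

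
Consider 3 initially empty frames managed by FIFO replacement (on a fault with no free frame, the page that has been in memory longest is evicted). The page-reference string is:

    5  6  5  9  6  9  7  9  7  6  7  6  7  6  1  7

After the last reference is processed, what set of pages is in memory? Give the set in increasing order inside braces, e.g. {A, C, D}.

{1, 7, 9}

5 → fault, frames (5)
6 → fault, frames (5 6)
5 → hit
9 → fault, frames (5 6 9)
6 → hit
9 → hit
7 → fault, evict 5, frames (6 9 7)
9 → hit
7 → hit
6 → hit
7 → hit
6 → hit
7 → hit
6 → hit
1 → fault, evict 6, frames (9 7 1)
7 → hit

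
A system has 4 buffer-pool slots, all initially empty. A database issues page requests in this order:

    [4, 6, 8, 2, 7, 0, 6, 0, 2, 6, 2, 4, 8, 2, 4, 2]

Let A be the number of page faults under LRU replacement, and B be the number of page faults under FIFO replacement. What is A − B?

Under LRU: F F F F F F F . . . . F F . . . → 9 faults.
Under FIFO: F F F F F F F . . . . F F F . . → 10 faults.
A − B = 9 − 10 = -1.

-1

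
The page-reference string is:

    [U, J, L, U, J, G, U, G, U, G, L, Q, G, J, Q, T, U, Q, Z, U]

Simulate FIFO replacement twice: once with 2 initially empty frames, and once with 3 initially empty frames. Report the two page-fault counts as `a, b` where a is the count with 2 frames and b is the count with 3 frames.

17, 11

2 frames: F F F F F F F . . . F F F F F F F F F F → 17 faults.
3 frames: F F F . . F F . . . . F . F . F F F F . → 11 faults.
11 < 17: adding a frame reduced faults, as is typical.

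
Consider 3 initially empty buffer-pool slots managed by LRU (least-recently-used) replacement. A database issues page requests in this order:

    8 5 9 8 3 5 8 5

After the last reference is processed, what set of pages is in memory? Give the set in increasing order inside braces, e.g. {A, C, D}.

8 -> fault, frames {8}
5 -> fault, frames {8,5}
9 -> fault, frames {8,5,9}
8 -> hit
3 -> fault, evict 5, frames {9,8,3}
5 -> fault, evict 9, frames {8,3,5}
8 -> hit
5 -> hit

{3, 5, 8}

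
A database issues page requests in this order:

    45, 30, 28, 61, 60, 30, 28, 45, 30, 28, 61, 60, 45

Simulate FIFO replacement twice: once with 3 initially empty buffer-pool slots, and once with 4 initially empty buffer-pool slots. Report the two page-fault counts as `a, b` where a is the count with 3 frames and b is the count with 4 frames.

3 frames: F F F F F F F F . . F F . → 10 faults.
4 frames: F F F F F . . F F F F F F → 11 faults.
11 > 10: adding a frame increased faults — Belady's anomaly.

10, 11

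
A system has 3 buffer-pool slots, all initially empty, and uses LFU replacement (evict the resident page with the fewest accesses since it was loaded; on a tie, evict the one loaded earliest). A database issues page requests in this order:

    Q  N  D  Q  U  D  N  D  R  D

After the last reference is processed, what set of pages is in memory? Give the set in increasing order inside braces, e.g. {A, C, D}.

{D, Q, R}

Q -> fault, frames {Q}
N -> fault, frames {Q,N}
D -> fault, frames {Q,N,D}
Q -> hit
U -> fault, evict N, frames {Q,D,U}
D -> hit
N -> fault, evict U, frames {Q,D,N}
D -> hit
R -> fault, evict N, frames {Q,D,R}
D -> hit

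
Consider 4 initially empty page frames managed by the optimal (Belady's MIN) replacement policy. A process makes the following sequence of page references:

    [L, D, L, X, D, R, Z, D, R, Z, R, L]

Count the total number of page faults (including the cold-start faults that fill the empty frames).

5

L -> miss, frames (L)
D -> miss, frames (L D)
L -> hit
X -> miss, frames (L D X)
D -> hit
R -> miss, frames (L D X R)
Z -> miss, evict X, frames (L D R Z)
D -> hit
R -> hit
Z -> hit
R -> hit
L -> hit
Page faults: 5.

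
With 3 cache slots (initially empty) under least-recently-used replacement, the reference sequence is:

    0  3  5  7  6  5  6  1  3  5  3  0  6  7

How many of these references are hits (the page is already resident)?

0 → fault, frames (0)
3 → fault, frames (0 3)
5 → fault, frames (0 3 5)
7 → fault, evict 0, frames (3 5 7)
6 → fault, evict 3, frames (5 7 6)
5 → hit
6 → hit
1 → fault, evict 7, frames (5 6 1)
3 → fault, evict 5, frames (6 1 3)
5 → fault, evict 6, frames (1 3 5)
3 → hit
0 → fault, evict 1, frames (5 3 0)
6 → fault, evict 5, frames (3 0 6)
7 → fault, evict 3, frames (0 6 7)
Hits: 3.

3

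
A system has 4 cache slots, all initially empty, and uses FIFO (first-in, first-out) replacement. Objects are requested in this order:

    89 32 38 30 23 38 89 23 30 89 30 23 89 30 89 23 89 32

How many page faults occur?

89 → fault, frames {89}
32 → fault, frames {89,32}
38 → fault, frames {89,32,38}
30 → fault, frames {89,32,38,30}
23 → fault, evict 89, frames {32,38,30,23}
38 → hit
89 → fault, evict 32, frames {38,30,23,89}
23 → hit
30 → hit
89 → hit
30 → hit
23 → hit
89 → hit
30 → hit
89 → hit
23 → hit
89 → hit
32 → fault, evict 38, frames {30,23,89,32}
Page faults: 7.

7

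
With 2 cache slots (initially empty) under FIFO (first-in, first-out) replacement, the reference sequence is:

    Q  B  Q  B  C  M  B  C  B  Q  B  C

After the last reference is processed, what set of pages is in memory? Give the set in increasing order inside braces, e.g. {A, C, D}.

{B, C}

Q -> miss, frames {Q}
B -> miss, frames {Q,B}
Q -> hit
B -> hit
C -> miss, evict Q, frames {B,C}
M -> miss, evict B, frames {C,M}
B -> miss, evict C, frames {M,B}
C -> miss, evict M, frames {B,C}
B -> hit
Q -> miss, evict B, frames {C,Q}
B -> miss, evict C, frames {Q,B}
C -> miss, evict Q, frames {B,C}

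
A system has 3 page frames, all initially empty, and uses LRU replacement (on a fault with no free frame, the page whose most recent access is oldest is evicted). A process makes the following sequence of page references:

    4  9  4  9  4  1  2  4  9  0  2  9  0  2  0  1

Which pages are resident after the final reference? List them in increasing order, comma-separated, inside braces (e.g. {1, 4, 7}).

4 -> miss, frames {4}
9 -> miss, frames {4,9}
4 -> hit
9 -> hit
4 -> hit
1 -> miss, frames {9,4,1}
2 -> miss, evict 9, frames {4,1,2}
4 -> hit
9 -> miss, evict 1, frames {2,4,9}
0 -> miss, evict 2, frames {4,9,0}
2 -> miss, evict 4, frames {9,0,2}
9 -> hit
0 -> hit
2 -> hit
0 -> hit
1 -> miss, evict 9, frames {2,0,1}

{0, 1, 2}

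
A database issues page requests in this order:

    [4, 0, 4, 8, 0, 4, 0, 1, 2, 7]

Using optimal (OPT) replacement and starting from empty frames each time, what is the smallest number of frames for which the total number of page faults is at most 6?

f=1: 10 faults
f=2: 7 faults
f=3: 6 faults
f=4: 6 faults
f=5: 6 faults
f=6: 6 faults
Smallest f with faults ≤ 6 is 3.

3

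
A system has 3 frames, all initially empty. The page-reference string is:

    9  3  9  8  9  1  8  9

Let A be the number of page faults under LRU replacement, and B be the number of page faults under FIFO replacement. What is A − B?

Under LRU: F F . F . F . . → 4 faults.
Under FIFO: F F . F . F . F → 5 faults.
A − B = 4 − 5 = -1.

-1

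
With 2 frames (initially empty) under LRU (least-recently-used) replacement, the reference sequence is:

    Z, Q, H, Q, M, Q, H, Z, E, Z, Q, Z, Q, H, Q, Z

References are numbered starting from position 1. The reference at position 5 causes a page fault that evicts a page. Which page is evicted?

pos 1: Z → miss, frames (Z)
pos 2: Q → miss, frames (Z Q)
pos 3: H → miss, evict Z, frames (Q H)
pos 4: Q → hit
pos 5: M → miss, evict H, frames (Q M)
At position 5, page H is evicted.

H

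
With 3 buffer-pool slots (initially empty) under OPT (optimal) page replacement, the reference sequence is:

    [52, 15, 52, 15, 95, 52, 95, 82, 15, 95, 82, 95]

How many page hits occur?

52 → fault, frames [52]
15 → fault, frames [52, 15]
52 → hit
15 → hit
95 → fault, frames [52, 15, 95]
52 → hit
95 → hit
82 → fault, evict 52, frames [15, 95, 82]
15 → hit
95 → hit
82 → hit
95 → hit
Hits: 8.

8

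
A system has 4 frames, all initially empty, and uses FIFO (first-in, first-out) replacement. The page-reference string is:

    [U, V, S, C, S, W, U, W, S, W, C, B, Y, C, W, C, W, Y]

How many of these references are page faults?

U -> fault, frames {U}
V -> fault, frames {U,V}
S -> fault, frames {U,V,S}
C -> fault, frames {U,V,S,C}
S -> hit
W -> fault, evict U, frames {V,S,C,W}
U -> fault, evict V, frames {S,C,W,U}
W -> hit
S -> hit
W -> hit
C -> hit
B -> fault, evict S, frames {C,W,U,B}
Y -> fault, evict C, frames {W,U,B,Y}
C -> fault, evict W, frames {U,B,Y,C}
W -> fault, evict U, frames {B,Y,C,W}
C -> hit
W -> hit
Y -> hit
Page faults: 10.

10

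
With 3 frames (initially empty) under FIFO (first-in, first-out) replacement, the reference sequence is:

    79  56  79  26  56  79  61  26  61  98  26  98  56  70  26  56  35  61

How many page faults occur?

79 -> fault, frames [79]
56 -> fault, frames [79, 56]
79 -> hit
26 -> fault, frames [79, 56, 26]
56 -> hit
79 -> hit
61 -> fault, evict 79, frames [56, 26, 61]
26 -> hit
61 -> hit
98 -> fault, evict 56, frames [26, 61, 98]
26 -> hit
98 -> hit
56 -> fault, evict 26, frames [61, 98, 56]
70 -> fault, evict 61, frames [98, 56, 70]
26 -> fault, evict 98, frames [56, 70, 26]
56 -> hit
35 -> fault, evict 56, frames [70, 26, 35]
61 -> fault, evict 70, frames [26, 35, 61]
Page faults: 10.

10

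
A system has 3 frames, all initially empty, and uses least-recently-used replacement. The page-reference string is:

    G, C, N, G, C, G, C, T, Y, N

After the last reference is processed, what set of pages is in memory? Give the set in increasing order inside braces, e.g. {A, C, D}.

{N, T, Y}

G → fault, frames {G}
C → fault, frames {G,C}
N → fault, frames {G,C,N}
G → hit
C → hit
G → hit
C → hit
T → fault, evict N, frames {G,C,T}
Y → fault, evict G, frames {C,T,Y}
N → fault, evict C, frames {T,Y,N}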